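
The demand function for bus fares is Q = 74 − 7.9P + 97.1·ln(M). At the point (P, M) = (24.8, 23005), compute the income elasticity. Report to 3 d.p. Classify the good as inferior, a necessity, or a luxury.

At P = 24.8, M = 23005: Q = 853.301.
Holding P constant, ∂Q/∂M = 97.1/M = 0.00422082.
η_M = (∂Q/∂M)·(M/Q) = 0.00422082 × (23005/853.301) = 0.114.
Since 0 < η < 1, this is a necessity.

0.114 (necessity)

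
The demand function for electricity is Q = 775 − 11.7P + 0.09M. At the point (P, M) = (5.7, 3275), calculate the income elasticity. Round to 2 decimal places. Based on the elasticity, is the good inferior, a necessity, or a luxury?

0.29 (necessity)

At P = 5.7, M = 3275: Q = 1003.060.
Holding P constant, ∂Q/∂M = 0.09.
η_M = (∂Q/∂M)·(M/Q) = 0.09 × (3275/1003.060) = 0.29.
Since 0 < η < 1, this is a necessity.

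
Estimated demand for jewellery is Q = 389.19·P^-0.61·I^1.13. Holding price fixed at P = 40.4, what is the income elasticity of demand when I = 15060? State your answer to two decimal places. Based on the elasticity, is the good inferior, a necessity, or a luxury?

1.13 (luxury)

For a multiplicative demand Q = A·P^α·I^β, the income elasticity is β everywhere.
Here β = 1.13, so η = 1.13.
Since η > 1, this is a luxury.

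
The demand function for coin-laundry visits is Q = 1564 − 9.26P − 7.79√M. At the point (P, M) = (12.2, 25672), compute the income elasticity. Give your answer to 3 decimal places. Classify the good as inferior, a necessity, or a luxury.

-3.076 (inferior good)

At P = 12.2, M = 25672: Q = 202.876.
Holding P constant, ∂Q/∂M = -7.79/(2√M) = -0.0243096.
η_M = (∂Q/∂M)·(M/Q) = -0.0243096 × (25672/202.876) = -3.076.
Since η < 0, this is an inferior good.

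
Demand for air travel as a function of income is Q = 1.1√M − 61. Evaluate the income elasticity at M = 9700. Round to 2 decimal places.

1.14

At M = 9700: Q = 47.337.
dQ/dM = 1.1/(2√M) = 0.0055844 at this income.
η = (dQ/dM)·(M/Q) = 0.0055844 × (9700/47.337) = 1.14.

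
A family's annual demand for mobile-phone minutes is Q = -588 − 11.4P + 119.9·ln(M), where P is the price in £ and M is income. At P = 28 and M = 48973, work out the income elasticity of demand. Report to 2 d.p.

0.31

At P = 28, M = 48973: Q = 387.603.
Holding P constant, ∂Q/∂M = 119.9/M = 0.00244829.
η_M = (∂Q/∂M)·(M/Q) = 0.00244829 × (48973/387.603) = 0.31.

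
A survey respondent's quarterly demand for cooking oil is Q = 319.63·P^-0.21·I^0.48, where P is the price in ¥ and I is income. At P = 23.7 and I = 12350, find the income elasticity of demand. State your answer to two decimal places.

For a multiplicative demand Q = A·P^α·I^β, the income elasticity is β everywhere.
Here β = 0.48, so η = 0.48.

0.48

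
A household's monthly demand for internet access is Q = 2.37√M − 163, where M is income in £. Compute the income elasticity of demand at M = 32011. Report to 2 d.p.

0.81

At M = 32011: Q = 261.031.
dQ/dM = 2.37/(2√M) = 0.00662321 at this income.
η = (dQ/dM)·(M/Q) = 0.00662321 × (32011/261.031) = 0.81.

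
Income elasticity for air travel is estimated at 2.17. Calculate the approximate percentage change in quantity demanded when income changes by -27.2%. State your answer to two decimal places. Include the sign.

-59.02%

%ΔQ ≈ η × %ΔI = 2.17 × (-27.2%) = -59.02%.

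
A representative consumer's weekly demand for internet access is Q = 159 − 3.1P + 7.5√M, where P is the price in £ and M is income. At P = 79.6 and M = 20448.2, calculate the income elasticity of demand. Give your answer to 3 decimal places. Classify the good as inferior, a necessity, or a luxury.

0.545 (necessity)

At P = 79.6, M = 20448.2: Q = 984.719.
Holding P constant, ∂Q/∂M = 7.5/(2√M) = 0.0262243.
η_M = (∂Q/∂M)·(M/Q) = 0.0262243 × (20448.2/984.719) = 0.545.
Since 0 < η < 1, this is a necessity.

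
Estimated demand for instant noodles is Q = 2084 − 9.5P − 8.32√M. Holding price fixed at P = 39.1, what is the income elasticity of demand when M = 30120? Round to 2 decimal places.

-2.69

At P = 39.1, M = 30120: Q = 268.604.
Holding P constant, ∂Q/∂M = -8.32/(2√M) = -0.0239699.
η_M = (∂Q/∂M)·(M/Q) = -0.0239699 × (30120/268.604) = -2.69.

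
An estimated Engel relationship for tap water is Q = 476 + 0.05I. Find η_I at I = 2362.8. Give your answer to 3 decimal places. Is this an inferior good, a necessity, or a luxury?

At I = 2362.8: Q = 594.140.
dQ/dI = 0.05.
η = (dQ/dI)·(I/Q) = 0.05 × (2362.8/594.140) = 0.199.
Since 0 < η < 1, the good is a necessity.

0.199 (necessity)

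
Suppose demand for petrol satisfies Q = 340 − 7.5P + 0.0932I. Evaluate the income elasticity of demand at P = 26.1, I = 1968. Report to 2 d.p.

At P = 26.1, I = 1968: Q = 327.668.
Holding P constant, ∂Q/∂I = 0.0932.
η_I = (∂Q/∂I)·(I/Q) = 0.0932 × (1968/327.668) = 0.56.

0.56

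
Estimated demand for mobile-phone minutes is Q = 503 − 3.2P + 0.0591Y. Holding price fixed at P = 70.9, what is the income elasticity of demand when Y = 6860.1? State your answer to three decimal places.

0.595

At P = 70.9, Y = 6860.1: Q = 681.552.
Holding P constant, ∂Q/∂Y = 0.0591.
η_Y = (∂Q/∂Y)·(Y/Q) = 0.0591 × (6860.1/681.552) = 0.595.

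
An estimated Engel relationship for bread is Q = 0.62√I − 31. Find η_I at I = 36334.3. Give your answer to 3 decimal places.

0.678

At I = 36334.3: Q = 87.182.
dQ/dI = 0.62/(2√I) = 0.00162631 at this income.
η = (dQ/dI)·(I/Q) = 0.00162631 × (36334.3/87.182) = 0.678.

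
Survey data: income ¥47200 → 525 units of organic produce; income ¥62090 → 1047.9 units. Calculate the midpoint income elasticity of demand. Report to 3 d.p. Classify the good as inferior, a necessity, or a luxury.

2.440 (luxury)

ΔQ = 1047.9 − 525 = 522.9; midpoint Q̄ = (525 + 1047.9)/2 = 786.45.
ΔI = 62090 − 47200 = 14890; midpoint Ī = (47200 + 62090)/2 = 54645.
η = (ΔQ/Q̄) ÷ (ΔI/Ī) = (522.9/786.45) ÷ (14890/54645) = 2.440.
η > 1 ⇒ luxury.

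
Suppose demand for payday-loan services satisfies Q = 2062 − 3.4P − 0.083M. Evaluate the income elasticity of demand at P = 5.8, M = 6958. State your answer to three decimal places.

-0.394

At P = 5.8, M = 6958: Q = 1464.766.
Holding P constant, ∂Q/∂M = −0.083.
η_M = (∂Q/∂M)·(M/Q) = -0.083 × (6958/1464.766) = -0.394.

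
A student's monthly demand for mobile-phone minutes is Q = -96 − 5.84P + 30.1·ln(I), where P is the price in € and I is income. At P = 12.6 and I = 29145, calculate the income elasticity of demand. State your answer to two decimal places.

At P = 12.6, I = 29145: Q = 139.845.
Holding P constant, ∂Q/∂I = 30.1/I = 0.00103277.
η_I = (∂Q/∂I)·(I/Q) = 0.00103277 × (29145/139.845) = 0.22.

0.22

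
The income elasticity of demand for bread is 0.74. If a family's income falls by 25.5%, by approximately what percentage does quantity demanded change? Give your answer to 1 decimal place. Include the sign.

-18.9%

%ΔQ ≈ η × %ΔI = 0.74 × (-25.5%) = -18.9%.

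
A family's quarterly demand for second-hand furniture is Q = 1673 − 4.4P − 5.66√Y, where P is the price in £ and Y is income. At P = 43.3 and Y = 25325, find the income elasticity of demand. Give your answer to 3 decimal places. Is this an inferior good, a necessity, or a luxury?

-0.774 (inferior good)

At P = 43.3, Y = 25325: Q = 581.757.
Holding P constant, ∂Q/∂Y = -5.66/(2√Y) = -0.0177833.
η_Y = (∂Q/∂Y)·(Y/Q) = -0.0177833 × (25325/581.757) = -0.774.
Since η < 0, this is an inferior good.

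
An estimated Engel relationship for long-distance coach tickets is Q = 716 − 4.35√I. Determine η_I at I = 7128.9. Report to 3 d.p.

-0.527

At I = 7128.9: Q = 348.717.
dQ/dI = -4.35/(2√I) = -0.0257601 at this income.
η = (dQ/dI)·(I/Q) = -0.0257601 × (7128.9/348.717) = -0.527.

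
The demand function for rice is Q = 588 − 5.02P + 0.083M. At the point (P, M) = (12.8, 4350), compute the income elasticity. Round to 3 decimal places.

0.408

At P = 12.8, M = 4350: Q = 884.794.
Holding P constant, ∂Q/∂M = 0.083.
η_M = (∂Q/∂M)·(M/Q) = 0.083 × (4350/884.794) = 0.408.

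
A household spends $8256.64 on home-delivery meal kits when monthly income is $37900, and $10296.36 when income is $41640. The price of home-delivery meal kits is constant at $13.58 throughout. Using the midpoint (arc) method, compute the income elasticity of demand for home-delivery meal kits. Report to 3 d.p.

With a constant price, Q₁ = 8256.64/13.58 = 608.000 and Q₂ = 10296.36/13.58 = 758.200 (equivalently, work directly with expenditure since P cancels).
Midpoint %ΔQ = (10296.36 − 8256.64)/9276.50 = 0.21988; midpoint %ΔI = (41640 − 37900)/39770 = 0.09404.
η = 0.21988 / 0.09404 = 2.338.

2.338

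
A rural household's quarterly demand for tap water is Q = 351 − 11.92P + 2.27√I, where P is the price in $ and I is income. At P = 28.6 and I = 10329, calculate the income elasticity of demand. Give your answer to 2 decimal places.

At P = 28.6, I = 10329: Q = 240.792.
Holding P constant, ∂Q/∂I = 2.27/(2√I) = 0.0111678.
η_I = (∂Q/∂I)·(I/Q) = 0.0111678 × (10329/240.792) = 0.48.

0.48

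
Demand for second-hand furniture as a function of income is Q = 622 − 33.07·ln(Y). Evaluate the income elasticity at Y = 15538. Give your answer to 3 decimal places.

-0.109

At Y = 15538: Q = 302.840.
dQ/dY = -33.07/Y = -0.00212833 at this income.
η = (dQ/dY)·(Y/Q) = -0.00212833 × (15538/302.840) = -0.109.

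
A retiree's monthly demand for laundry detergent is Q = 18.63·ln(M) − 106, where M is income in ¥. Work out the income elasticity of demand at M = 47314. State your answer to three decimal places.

At M = 47314: Q = 94.544.
dQ/dM = 18.63/M = 0.000393752 at this income.
η = (dQ/dM)·(M/Q) = 0.000393752 × (47314/94.544) = 0.197.

0.197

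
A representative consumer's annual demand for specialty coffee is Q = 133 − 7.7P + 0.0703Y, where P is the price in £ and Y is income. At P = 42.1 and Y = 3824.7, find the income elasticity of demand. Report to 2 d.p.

At P = 42.1, Y = 3824.7: Q = 77.706.
Holding P constant, ∂Q/∂Y = 0.0703.
η_Y = (∂Q/∂Y)·(Y/Q) = 0.0703 × (3824.7/77.706) = 3.46.

3.46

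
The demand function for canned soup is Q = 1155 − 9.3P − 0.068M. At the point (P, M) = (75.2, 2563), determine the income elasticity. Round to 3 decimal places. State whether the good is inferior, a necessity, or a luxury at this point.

At P = 75.2, M = 2563: Q = 281.356.
Holding P constant, ∂Q/∂M = −0.068.
η_M = (∂Q/∂M)·(M/Q) = -0.068 × (2563/281.356) = -0.619.
Since η < 0, this is an inferior good.

-0.619 (inferior good)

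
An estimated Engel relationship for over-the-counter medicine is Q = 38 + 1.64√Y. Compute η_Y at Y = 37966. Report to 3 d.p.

At Y = 37966: Q = 357.552.
dQ/dY = 1.64/(2√Y) = 0.00420839 at this income.
η = (dQ/dY)·(Y/Q) = 0.00420839 × (37966/357.552) = 0.447.

0.447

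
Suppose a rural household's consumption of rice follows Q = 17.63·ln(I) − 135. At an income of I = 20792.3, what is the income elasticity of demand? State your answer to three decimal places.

At I = 20792.3: Q = 40.283.
dQ/dI = 17.63/I = 0.00084791 at this income.
η = (dQ/dI)·(I/Q) = 0.00084791 × (20792.3/40.283) = 0.438.

0.438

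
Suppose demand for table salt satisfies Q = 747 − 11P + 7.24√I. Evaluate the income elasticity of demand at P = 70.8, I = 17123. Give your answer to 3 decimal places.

0.517

At P = 70.8, I = 17123: Q = 915.589.
Holding P constant, ∂Q/∂I = 7.24/(2√I) = 0.0276642.
η_I = (∂Q/∂I)·(I/Q) = 0.0276642 × (17123/915.589) = 0.517.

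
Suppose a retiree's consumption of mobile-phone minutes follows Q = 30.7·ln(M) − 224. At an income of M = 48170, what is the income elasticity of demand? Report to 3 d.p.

At M = 48170: Q = 107.022.
dQ/dM = 30.7/M = 0.000637326 at this income.
η = (dQ/dM)·(M/Q) = 0.000637326 × (48170/107.022) = 0.287.

0.287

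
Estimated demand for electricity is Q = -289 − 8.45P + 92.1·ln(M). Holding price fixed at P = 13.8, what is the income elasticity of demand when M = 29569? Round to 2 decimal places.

0.17

At P = 13.8, M = 29569: Q = 542.512.
Holding P constant, ∂Q/∂M = 92.1/M = 0.00311475.
η_M = (∂Q/∂M)·(M/Q) = 0.00311475 × (29569/542.512) = 0.17.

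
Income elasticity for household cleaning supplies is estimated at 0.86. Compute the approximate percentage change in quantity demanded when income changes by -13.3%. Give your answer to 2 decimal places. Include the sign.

%ΔQ ≈ η × %ΔI = 0.86 × (-13.3%) = -11.44%.

-11.44%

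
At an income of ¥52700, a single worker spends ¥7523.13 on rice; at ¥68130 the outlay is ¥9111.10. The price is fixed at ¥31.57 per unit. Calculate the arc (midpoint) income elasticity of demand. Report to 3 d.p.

With a constant price, Q₁ = 7523.13/31.57 = 238.300 and Q₂ = 9111.10/31.57 = 288.600 (equivalently, work directly with expenditure since P cancels).
Midpoint %ΔQ = (9111.10 − 7523.13)/8317.12 = 0.19093; midpoint %ΔI = (68130 − 52700)/60415 = 0.25540.
η = 0.19093 / 0.25540 = 0.748.

0.748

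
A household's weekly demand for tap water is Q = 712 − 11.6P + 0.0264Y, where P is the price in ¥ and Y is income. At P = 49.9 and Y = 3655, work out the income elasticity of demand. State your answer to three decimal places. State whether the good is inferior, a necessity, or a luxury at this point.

At P = 49.9, Y = 3655: Q = 229.652.
Holding P constant, ∂Q/∂Y = 0.0264.
η_Y = (∂Q/∂Y)·(Y/Q) = 0.0264 × (3655/229.652) = 0.420.
Since 0 < η < 1, this is a necessity.

0.420 (necessity)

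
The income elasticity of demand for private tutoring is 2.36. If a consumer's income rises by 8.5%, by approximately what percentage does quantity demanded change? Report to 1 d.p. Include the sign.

20.1%

%ΔQ ≈ η × %ΔI = 2.36 × 8.5% = 20.1%.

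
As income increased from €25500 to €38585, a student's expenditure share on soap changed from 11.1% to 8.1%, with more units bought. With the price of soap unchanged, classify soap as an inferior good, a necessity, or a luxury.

Quantity rises but the budget share falls as income rises, so 0 < η < 1.

necessity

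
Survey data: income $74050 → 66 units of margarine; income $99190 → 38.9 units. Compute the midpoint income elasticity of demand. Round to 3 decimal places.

-1.780

ΔQ = 38.9 − 66 = -27.1; midpoint Q̄ = (66 + 38.9)/2 = 52.45.
ΔI = 99190 − 74050 = 25140; midpoint Ī = (74050 + 99190)/2 = 86620.
η = (ΔQ/Q̄) ÷ (ΔI/Ī) = (-27.1/52.45) ÷ (25140/86620) = -1.780.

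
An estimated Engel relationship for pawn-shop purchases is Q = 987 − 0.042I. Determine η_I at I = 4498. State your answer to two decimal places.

At I = 4498: Q = 798.084.
dQ/dI = −0.042.
η = (dQ/dI)·(I/Q) = -0.042 × (4498/798.084) = -0.24.

-0.24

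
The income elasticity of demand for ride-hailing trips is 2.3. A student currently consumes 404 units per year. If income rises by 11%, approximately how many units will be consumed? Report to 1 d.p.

506.2

%ΔQ ≈ η × %ΔI = 2.3 × 11% = 25.3%.
New Q ≈ 404 × (1 + 0.253) = 506.2.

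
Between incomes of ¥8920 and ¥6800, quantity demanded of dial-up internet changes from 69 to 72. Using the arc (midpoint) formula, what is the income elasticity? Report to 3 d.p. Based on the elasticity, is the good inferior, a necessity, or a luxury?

ΔQ = 72 − 69 = 3; midpoint Q̄ = (69 + 72)/2 = 70.5.
ΔI = 6800 − 8920 = -2120; midpoint Ī = (8920 + 6800)/2 = 7860.
η = (ΔQ/Q̄) ÷ (ΔI/Ī) = (3/70.5) ÷ (-2120/7860) = -0.158.
η < 0 ⇒ inferior good.

-0.158 (inferior good)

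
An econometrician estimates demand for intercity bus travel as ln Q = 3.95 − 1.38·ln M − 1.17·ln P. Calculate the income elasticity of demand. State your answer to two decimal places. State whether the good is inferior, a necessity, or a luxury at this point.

-1.38 (inferior good)

In a log-linear demand, the coefficient on ln M is the income elasticity.
So η = -1.38.
η < 0 ⇒ inferior good.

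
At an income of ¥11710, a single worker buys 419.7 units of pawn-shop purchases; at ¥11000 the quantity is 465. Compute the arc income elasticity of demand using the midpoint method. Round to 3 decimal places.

-1.638

ΔQ = 465 − 419.7 = 45.3; midpoint Q̄ = (419.7 + 465)/2 = 442.35.
ΔI = 11000 − 11710 = -710; midpoint Ī = (11710 + 11000)/2 = 11355.
η = (ΔQ/Q̄) ÷ (ΔI/Ī) = (45.3/442.35) ÷ (-710/11355) = -1.638.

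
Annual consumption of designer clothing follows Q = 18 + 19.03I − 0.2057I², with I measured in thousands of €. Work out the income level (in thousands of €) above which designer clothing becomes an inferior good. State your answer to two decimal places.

46.26

dQ/dI = 19.03 − 0.4114I.
The good is inferior where dQ/dI < 0. Setting dQ/dI = 0 gives I = 19.03 / 0.4114 = 46.26.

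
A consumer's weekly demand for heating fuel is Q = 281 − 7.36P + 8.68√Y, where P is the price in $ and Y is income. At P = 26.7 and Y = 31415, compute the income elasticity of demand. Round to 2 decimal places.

At P = 26.7, Y = 31415: Q = 1622.955.
Holding P constant, ∂Q/∂Y = 8.68/(2√Y) = 0.0244862.
η_Y = (∂Q/∂Y)·(Y/Q) = 0.0244862 × (31415/1622.955) = 0.47.

0.47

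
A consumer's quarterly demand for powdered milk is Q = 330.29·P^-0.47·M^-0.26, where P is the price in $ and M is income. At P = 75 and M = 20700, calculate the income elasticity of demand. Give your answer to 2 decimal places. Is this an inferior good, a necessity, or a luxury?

For a multiplicative demand Q = A·P^α·M^β, the income elasticity is β everywhere.
Here β = -0.26, so η = -0.26.
Since η < 0, this is an inferior good.

-0.26 (inferior good)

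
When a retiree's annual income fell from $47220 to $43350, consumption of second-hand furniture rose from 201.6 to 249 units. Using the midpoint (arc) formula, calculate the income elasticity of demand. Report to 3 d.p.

ΔQ = 249 − 201.6 = 47.4; midpoint Q̄ = (201.6 + 249)/2 = 225.3.
ΔI = 43350 − 47220 = -3870; midpoint Ī = (47220 + 43350)/2 = 45285.
η = (ΔQ/Q̄) ÷ (ΔI/Ī) = (47.4/225.3) ÷ (-3870/45285) = -2.462.

-2.462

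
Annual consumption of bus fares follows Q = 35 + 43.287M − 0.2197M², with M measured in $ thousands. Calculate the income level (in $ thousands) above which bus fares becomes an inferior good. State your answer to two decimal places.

98.51

dQ/dM = 43.287 − 0.4394M.
The good is inferior where dQ/dM < 0. Setting dQ/dM = 0 gives M = 43.287 / 0.4394 = 98.51.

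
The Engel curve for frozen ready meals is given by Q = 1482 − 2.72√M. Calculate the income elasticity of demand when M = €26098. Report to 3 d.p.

At M = 26098: Q = 1042.587.
dQ/dM = -2.72/(2√M) = -0.00841851 at this income.
η = (dQ/dM)·(M/Q) = -0.00841851 × (26098/1042.587) = -0.211.

-0.211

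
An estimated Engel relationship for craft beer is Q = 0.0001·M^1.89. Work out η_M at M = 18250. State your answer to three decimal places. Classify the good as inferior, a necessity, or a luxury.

For Q = A·M^β the income elasticity is constant and equal to β.
Here β = 1.89, so η = 1.890.
Since η > 1, the good is a luxury.

1.890 (luxury)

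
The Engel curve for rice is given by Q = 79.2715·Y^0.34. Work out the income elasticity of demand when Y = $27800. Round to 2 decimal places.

For Q = A·Y^β the income elasticity is constant and equal to β.
Here β = 0.34, so η = 0.34.

0.34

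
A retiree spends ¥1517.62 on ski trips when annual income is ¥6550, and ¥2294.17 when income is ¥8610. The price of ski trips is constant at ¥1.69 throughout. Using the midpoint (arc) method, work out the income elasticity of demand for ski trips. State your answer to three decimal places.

With a constant price, Q₁ = 1517.62/1.69 = 898.000 and Q₂ = 2294.17/1.69 = 1357.497 (equivalently, work directly with expenditure since P cancels).
Midpoint %ΔQ = (2294.17 − 1517.62)/1905.90 = 0.40745; midpoint %ΔI = (8610 − 6550)/7580 = 0.27177.
η = 0.40745 / 0.27177 = 1.499.

1.499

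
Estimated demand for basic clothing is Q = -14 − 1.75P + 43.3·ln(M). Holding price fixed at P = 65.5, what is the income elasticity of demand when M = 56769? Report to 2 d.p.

At P = 65.5, M = 56769: Q = 345.369.
Holding P constant, ∂Q/∂M = 43.3/M = 0.00076274.
η_M = (∂Q/∂M)·(M/Q) = 0.00076274 × (56769/345.369) = 0.13.

0.13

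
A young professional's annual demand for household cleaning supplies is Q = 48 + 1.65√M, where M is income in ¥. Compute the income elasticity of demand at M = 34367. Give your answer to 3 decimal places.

0.432

At M = 34367: Q = 353.883.
dQ/dM = 1.65/(2√M) = 0.00445024 at this income.
η = (dQ/dM)·(M/Q) = 0.00445024 × (34367/353.883) = 0.432.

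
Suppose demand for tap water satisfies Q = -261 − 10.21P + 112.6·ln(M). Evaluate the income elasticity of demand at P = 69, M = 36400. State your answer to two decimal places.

0.52

At P = 69, M = 36400: Q = 217.072.
Holding P constant, ∂Q/∂M = 112.6/M = 0.00309341.
η_M = (∂Q/∂M)·(M/Q) = 0.00309341 × (36400/217.072) = 0.52.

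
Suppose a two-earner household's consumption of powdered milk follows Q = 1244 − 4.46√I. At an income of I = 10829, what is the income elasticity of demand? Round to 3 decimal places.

-0.298

At I = 10829: Q = 779.881.
dQ/dI = -4.46/(2√I) = -0.0214294 at this income.
η = (dQ/dI)·(I/Q) = -0.0214294 × (10829/779.881) = -0.298.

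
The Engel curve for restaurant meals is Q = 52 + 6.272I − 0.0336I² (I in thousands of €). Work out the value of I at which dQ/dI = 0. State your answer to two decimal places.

dQ/dI = 6.272 − 0.0672I.
The good is inferior where dQ/dI < 0. Setting dQ/dI = 0 gives I = 6.272 / 0.0672 = 93.33.

93.33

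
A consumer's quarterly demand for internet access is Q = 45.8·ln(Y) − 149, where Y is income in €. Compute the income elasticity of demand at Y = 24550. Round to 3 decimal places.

0.146

At Y = 24550: Q = 313.968.
dQ/dY = 45.8/Y = 0.00186558 at this income.
η = (dQ/dY)·(Y/Q) = 0.00186558 × (24550/313.968) = 0.146.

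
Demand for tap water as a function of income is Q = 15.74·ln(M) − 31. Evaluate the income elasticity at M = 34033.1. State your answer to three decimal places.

0.118

At M = 34033.1: Q = 133.248.
dQ/dM = 15.74/M = 0.000462491 at this income.
η = (dQ/dM)·(M/Q) = 0.000462491 × (34033.1/133.248) = 0.118.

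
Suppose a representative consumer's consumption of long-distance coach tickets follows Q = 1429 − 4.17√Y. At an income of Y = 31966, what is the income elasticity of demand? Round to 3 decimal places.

At Y = 31966: Q = 683.444.
dQ/dY = -4.17/(2√Y) = -0.0116617 at this income.
η = (dQ/dY)·(Y/Q) = -0.0116617 × (31966/683.444) = -0.545.

-0.545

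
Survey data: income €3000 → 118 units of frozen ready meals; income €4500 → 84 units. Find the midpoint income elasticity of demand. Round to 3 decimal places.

ΔQ = 84 − 118 = -34; midpoint Q̄ = (118 + 84)/2 = 101.
ΔI = 4500 − 3000 = 1500; midpoint Ī = (3000 + 4500)/2 = 3750.
η = (ΔQ/Q̄) ÷ (ΔI/Ī) = (-34/101) ÷ (1500/3750) = -0.842.

-0.842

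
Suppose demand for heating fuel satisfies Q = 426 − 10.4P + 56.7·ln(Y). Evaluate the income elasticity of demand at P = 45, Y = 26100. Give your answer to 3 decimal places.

0.106

At P = 45, Y = 26100: Q = 534.621.
Holding P constant, ∂Q/∂Y = 56.7/Y = 0.00217241.
η_Y = (∂Q/∂Y)·(Y/Q) = 0.00217241 × (26100/534.621) = 0.106.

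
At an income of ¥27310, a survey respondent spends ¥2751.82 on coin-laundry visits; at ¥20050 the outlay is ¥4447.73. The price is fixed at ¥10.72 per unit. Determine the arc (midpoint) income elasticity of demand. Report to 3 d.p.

-1.537

With a constant price, Q₁ = 2751.82/10.72 = 256.700 and Q₂ = 4447.73/10.72 = 414.900 (equivalently, work directly with expenditure since P cancels).
Midpoint %ΔQ = (4447.73 − 2751.82)/3599.77 = 0.47112; midpoint %ΔI = (20050 − 27310)/23680 = -0.30659.
η = 0.47112 / -0.30659 = -1.537.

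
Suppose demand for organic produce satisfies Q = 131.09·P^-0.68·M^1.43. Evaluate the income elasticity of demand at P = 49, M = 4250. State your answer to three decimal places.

For a multiplicative demand Q = A·P^α·M^β, the income elasticity is β everywhere.
Here β = 1.43, so η = 1.430.

1.430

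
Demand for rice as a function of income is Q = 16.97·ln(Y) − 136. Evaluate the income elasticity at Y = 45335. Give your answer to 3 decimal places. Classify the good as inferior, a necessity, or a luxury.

0.369 (necessity)

At Y = 45335: Q = 45.950.
dQ/dY = 16.97/Y = 0.000374324 at this income.
η = (dQ/dY)·(Y/Q) = 0.000374324 × (45335/45.950) = 0.369.
Since 0 < η < 1, the good is a necessity.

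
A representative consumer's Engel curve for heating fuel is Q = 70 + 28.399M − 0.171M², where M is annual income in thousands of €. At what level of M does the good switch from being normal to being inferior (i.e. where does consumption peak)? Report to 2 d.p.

dQ/dM = 28.399 − 0.342M.
The good is inferior where dQ/dM < 0. Setting dQ/dM = 0 gives M = 28.399 / 0.342 = 83.04.

83.04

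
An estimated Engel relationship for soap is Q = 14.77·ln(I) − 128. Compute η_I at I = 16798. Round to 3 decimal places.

0.941

At I = 16798: Q = 15.698.
dQ/dI = 14.77/I = 0.000879271 at this income.
η = (dQ/dI)·(I/Q) = 0.000879271 × (16798/15.698) = 0.941.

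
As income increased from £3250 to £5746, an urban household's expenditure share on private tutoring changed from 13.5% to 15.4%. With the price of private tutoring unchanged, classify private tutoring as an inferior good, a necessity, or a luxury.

The budget share rises as income rises, so η > 1.

luxury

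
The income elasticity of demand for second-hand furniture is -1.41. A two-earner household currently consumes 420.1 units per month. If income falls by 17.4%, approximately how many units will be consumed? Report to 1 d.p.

%ΔQ ≈ η × %ΔI = -1.41 × (-17.4%) = 24.534%.
New Q ≈ 420.1 × (1 + 0.24534) = 523.2.

523.2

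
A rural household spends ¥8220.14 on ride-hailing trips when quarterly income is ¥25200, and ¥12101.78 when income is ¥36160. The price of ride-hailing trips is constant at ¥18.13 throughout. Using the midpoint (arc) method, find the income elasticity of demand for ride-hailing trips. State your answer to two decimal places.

With a constant price, Q₁ = 8220.14/18.13 = 453.400 and Q₂ = 12101.78/18.13 = 667.500 (equivalently, work directly with expenditure since P cancels).
Midpoint %ΔQ = (12101.78 − 8220.14)/10160.96 = 0.38202; midpoint %ΔI = (36160 − 25200)/30680 = 0.35724.
η = 0.38202 / 0.35724 = 1.07.

1.07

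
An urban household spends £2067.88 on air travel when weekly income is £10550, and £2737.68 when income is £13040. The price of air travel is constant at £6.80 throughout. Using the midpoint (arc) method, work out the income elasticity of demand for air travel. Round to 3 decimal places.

With a constant price, Q₁ = 2067.88/6.80 = 304.100 and Q₂ = 2737.68/6.80 = 402.600 (equivalently, work directly with expenditure since P cancels).
Midpoint %ΔQ = (2737.68 − 2067.88)/2402.78 = 0.27876; midpoint %ΔI = (13040 − 10550)/11795 = 0.21111.
η = 0.27876 / 0.21111 = 1.320.

1.320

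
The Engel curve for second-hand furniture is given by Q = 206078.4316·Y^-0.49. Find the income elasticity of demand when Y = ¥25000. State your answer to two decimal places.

-0.49

For Q = A·Y^β the income elasticity is constant and equal to β.
Here β = -0.49, so η = -0.49.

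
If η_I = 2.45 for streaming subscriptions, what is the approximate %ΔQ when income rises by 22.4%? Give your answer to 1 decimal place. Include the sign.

%ΔQ ≈ η × %ΔI = 2.45 × 22.4% = 54.9%.

54.9%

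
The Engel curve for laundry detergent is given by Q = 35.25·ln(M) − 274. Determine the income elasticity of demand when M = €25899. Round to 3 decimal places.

0.419

At M = 25899: Q = 84.209.
dQ/dM = 35.25/M = 0.00136106 at this income.
η = (dQ/dM)·(M/Q) = 0.00136106 × (25899/84.209) = 0.419.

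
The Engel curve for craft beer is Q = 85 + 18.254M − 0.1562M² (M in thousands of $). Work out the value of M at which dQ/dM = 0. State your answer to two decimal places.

dQ/dM = 18.254 − 0.3124M.
The good is inferior where dQ/dM < 0. Setting dQ/dM = 0 gives M = 18.254 / 0.3124 = 58.43.

58.43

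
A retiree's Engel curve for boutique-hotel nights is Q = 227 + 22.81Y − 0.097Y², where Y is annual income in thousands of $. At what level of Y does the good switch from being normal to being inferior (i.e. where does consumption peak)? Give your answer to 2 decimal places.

117.58

dQ/dY = 22.81 − 0.194Y.
The good is inferior where dQ/dY < 0. Setting dQ/dY = 0 gives Y = 22.81 / 0.194 = 117.58.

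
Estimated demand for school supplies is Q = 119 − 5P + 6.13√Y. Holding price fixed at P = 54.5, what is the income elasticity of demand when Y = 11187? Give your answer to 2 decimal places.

0.66

At P = 54.5, Y = 11187: Q = 494.862.
Holding P constant, ∂Q/∂Y = 6.13/(2√Y) = 0.0289784.
η_Y = (∂Q/∂Y)·(Y/Q) = 0.0289784 × (11187/494.862) = 0.66.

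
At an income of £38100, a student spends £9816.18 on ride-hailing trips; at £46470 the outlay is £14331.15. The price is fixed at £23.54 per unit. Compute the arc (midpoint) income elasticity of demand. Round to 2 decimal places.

With a constant price, Q₁ = 9816.18/23.54 = 417.000 and Q₂ = 14331.15/23.54 = 608.800 (equivalently, work directly with expenditure since P cancels).
Midpoint %ΔQ = (14331.15 − 9816.18)/12073.67 = 0.37395; midpoint %ΔI = (46470 − 38100)/42285 = 0.19794.
η = 0.37395 / 0.19794 = 1.89.

1.89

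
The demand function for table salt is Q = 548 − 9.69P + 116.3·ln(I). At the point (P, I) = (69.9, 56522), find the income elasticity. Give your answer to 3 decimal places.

At P = 69.9, I = 56522: Q = 1143.268.
Holding P constant, ∂Q/∂I = 116.3/I = 0.00205761.
η_I = (∂Q/∂I)·(I/Q) = 0.00205761 × (56522/1143.268) = 0.102.

0.102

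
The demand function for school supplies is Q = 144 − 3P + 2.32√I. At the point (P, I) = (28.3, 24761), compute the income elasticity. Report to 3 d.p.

0.430

At P = 28.3, I = 24761: Q = 424.167.
Holding P constant, ∂Q/∂I = 2.32/(2√I) = 0.00737181.
η_I = (∂Q/∂I)·(I/Q) = 0.00737181 × (24761/424.167) = 0.430.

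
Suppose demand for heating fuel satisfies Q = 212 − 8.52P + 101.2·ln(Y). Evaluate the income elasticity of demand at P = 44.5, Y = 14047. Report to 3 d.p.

At P = 44.5, Y = 14047: Q = 799.337.
Holding P constant, ∂Q/∂Y = 101.2/Y = 0.00720439.
η_Y = (∂Q/∂Y)·(Y/Q) = 0.00720439 × (14047/799.337) = 0.127.

0.127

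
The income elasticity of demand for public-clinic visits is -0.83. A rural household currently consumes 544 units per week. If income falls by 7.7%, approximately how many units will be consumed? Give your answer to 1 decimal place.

%ΔQ ≈ η × %ΔI = -0.83 × (-7.7%) = 6.391%.
New Q ≈ 544 × (1 + 0.06391) = 578.8.

578.8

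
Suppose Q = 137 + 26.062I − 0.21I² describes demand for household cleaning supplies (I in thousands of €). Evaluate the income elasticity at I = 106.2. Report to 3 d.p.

At I = 106.2: Q = 536.3120.
dQ/dI = 26.062 − 0.42I = -18.54200.
η = (dQ/dI)·(I/Q) = -18.54200 × (106.2/536.3120) = -3.672.

-3.672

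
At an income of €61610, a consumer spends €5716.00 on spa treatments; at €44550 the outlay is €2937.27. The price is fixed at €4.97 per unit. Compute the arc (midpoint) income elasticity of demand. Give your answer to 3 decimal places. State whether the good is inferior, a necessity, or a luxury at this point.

With a constant price, Q₁ = 5716.00/4.97 = 1150.101 and Q₂ = 2937.27/4.97 = 591.000 (equivalently, work directly with expenditure since P cancels).
Midpoint %ΔQ = (2937.27 − 5716.00)/4326.64 = -0.64224; midpoint %ΔI = (44550 − 61610)/53080 = -0.32140.
η = -0.64224 / -0.32140 = 1.998.
η > 1 ⇒ luxury.

1.998 (luxury)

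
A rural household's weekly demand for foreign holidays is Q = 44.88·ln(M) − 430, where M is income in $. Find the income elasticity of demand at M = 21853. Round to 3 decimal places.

At M = 21853: Q = 18.445.
dQ/dM = 44.88/M = 0.00205372 at this income.
η = (dQ/dM)·(M/Q) = 0.00205372 × (21853/18.445) = 2.433.

2.433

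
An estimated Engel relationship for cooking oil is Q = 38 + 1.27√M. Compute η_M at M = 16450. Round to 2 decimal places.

0.41

At M = 16450: Q = 200.887.
dQ/dM = 1.27/(2√M) = 0.00495098 at this income.
η = (dQ/dM)·(M/Q) = 0.00495098 × (16450/200.887) = 0.41.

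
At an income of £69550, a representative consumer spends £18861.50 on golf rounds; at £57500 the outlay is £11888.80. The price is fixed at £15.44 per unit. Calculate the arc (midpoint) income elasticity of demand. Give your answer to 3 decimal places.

2.391

With a constant price, Q₁ = 18861.50/15.44 = 1221.600 and Q₂ = 11888.80/15.44 = 770.000 (equivalently, work directly with expenditure since P cancels).
Midpoint %ΔQ = (11888.80 − 18861.50)/15375.15 = -0.45350; midpoint %ΔI = (57500 − 69550)/63525 = -0.18969.
η = -0.45350 / -0.18969 = 2.391.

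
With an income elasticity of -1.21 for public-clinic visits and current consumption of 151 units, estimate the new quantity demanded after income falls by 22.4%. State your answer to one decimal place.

191.9

%ΔQ ≈ η × %ΔI = -1.21 × (-22.4%) = 27.104%.
New Q ≈ 151 × (1 + 0.27104) = 191.9.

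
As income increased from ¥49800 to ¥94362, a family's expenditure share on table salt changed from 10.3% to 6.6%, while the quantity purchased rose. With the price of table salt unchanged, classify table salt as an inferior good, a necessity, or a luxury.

necessity

Quantity rises but the budget share falls as income rises, so 0 < η < 1.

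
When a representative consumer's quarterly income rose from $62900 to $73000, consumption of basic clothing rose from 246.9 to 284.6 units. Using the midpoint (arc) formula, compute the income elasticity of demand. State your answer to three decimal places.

0.954

ΔQ = 284.6 − 246.9 = 37.7; midpoint Q̄ = (246.9 + 284.6)/2 = 265.75.
ΔI = 73000 − 62900 = 10100; midpoint Ī = (62900 + 73000)/2 = 67950.
η = (ΔQ/Q̄) ÷ (ΔI/Ī) = (37.7/265.75) ÷ (10100/67950) = 0.954.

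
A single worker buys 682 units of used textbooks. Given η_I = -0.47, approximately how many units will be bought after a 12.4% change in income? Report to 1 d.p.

642.3

%ΔQ ≈ η × %ΔI = -0.47 × 12.4% = -5.828%.
New Q ≈ 682 × (1 − 0.05828) = 642.3.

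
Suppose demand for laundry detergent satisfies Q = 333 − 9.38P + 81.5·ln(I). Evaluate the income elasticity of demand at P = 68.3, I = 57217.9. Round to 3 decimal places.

0.139

At P = 68.3, I = 57217.9: Q = 585.148.
Holding P constant, ∂Q/∂I = 81.5/I = 0.00142438.
η_I = (∂Q/∂I)·(I/Q) = 0.00142438 × (57217.9/585.148) = 0.139.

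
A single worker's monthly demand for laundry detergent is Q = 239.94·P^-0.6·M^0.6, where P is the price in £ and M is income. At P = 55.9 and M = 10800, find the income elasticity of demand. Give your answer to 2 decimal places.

For a multiplicative demand Q = A·P^α·M^β, the income elasticity is β everywhere.
Here β = 0.6, so η = 0.60.

0.60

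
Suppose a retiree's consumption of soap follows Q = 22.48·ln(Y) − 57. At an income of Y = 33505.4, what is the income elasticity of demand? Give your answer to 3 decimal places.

At Y = 33505.4: Q = 177.230.
dQ/dY = 22.48/Y = 0.000670937 at this income.
η = (dQ/dY)·(Y/Q) = 0.000670937 × (33505.4/177.230) = 0.127.

0.127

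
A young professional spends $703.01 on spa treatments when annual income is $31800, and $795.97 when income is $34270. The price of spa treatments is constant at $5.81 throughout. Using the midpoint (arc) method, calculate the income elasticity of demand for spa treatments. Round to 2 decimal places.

1.66

With a constant price, Q₁ = 703.01/5.81 = 121.000 and Q₂ = 795.97/5.81 = 137.000 (equivalently, work directly with expenditure since P cancels).
Midpoint %ΔQ = (795.97 − 703.01)/749.49 = 0.12403; midpoint %ΔI = (34270 − 31800)/33035 = 0.07477.
η = 0.12403 / 0.07477 = 1.66.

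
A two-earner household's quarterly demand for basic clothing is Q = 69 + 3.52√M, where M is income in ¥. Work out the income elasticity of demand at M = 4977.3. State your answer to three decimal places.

0.391

At M = 4977.3: Q = 317.336.
dQ/dM = 3.52/(2√M) = 0.0249469 at this income.
η = (dQ/dM)·(M/Q) = 0.0249469 × (4977.3/317.336) = 0.391.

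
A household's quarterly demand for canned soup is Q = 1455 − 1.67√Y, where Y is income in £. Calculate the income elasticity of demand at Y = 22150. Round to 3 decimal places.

At Y = 22150: Q = 1206.456.
dQ/dY = -1.67/(2√Y) = -0.00561047 at this income.
η = (dQ/dY)·(Y/Q) = -0.00561047 × (22150/1206.456) = -0.103.

-0.103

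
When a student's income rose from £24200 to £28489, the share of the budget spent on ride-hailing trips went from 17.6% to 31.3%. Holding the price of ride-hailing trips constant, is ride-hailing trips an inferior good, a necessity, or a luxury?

luxury

The budget share rises as income rises, so η > 1.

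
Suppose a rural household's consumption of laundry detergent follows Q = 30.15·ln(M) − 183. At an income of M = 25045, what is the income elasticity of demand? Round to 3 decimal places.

0.246

At M = 25045: Q = 122.372.
dQ/dM = 30.15/M = 0.00120383 at this income.
η = (dQ/dM)·(M/Q) = 0.00120383 × (25045/122.372) = 0.246.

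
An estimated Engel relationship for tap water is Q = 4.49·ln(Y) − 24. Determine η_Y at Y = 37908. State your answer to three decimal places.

At Y = 37908: Q = 23.338.
dQ/dY = 4.49/Y = 0.000118445 at this income.
η = (dQ/dY)·(Y/Q) = 0.000118445 × (37908/23.338) = 0.192.

0.192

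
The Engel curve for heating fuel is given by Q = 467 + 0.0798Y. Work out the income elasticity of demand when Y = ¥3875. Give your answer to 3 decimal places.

0.398

At Y = 3875: Q = 776.225.
dQ/dY = 0.0798.
η = (dQ/dY)·(Y/Q) = 0.0798 × (3875/776.225) = 0.398.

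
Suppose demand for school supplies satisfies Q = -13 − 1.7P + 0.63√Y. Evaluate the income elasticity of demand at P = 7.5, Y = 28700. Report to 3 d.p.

0.659

At P = 7.5, Y = 28700: Q = 80.979.
Holding P constant, ∂Q/∂Y = 0.63/(2√Y) = 0.00185939.
η_Y = (∂Q/∂Y)·(Y/Q) = 0.00185939 × (28700/80.979) = 0.659.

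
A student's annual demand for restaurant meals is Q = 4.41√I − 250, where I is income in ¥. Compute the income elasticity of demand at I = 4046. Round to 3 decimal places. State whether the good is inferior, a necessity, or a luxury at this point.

At I = 4046: Q = 30.512.
dQ/dI = 4.41/(2√I) = 0.0346654 at this income.
η = (dQ/dI)·(I/Q) = 0.0346654 × (4046/30.512) = 4.597.
Since η > 1, the good is a luxury.

4.597 (luxury)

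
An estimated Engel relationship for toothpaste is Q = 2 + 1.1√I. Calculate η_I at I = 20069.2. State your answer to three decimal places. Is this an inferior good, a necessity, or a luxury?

0.494 (necessity)

At I = 20069.2: Q = 157.832.
dQ/dI = 1.1/(2√I) = 0.00388238 at this income.
η = (dQ/dI)·(I/Q) = 0.00388238 × (20069.2/157.832) = 0.494.
Since 0 < η < 1, the good is a necessity.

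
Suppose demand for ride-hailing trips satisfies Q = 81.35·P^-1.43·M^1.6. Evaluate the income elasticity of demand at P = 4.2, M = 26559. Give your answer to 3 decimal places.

For a multiplicative demand Q = A·P^α·M^β, the income elasticity is β everywhere.
Here β = 1.6, so η = 1.600.

1.600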